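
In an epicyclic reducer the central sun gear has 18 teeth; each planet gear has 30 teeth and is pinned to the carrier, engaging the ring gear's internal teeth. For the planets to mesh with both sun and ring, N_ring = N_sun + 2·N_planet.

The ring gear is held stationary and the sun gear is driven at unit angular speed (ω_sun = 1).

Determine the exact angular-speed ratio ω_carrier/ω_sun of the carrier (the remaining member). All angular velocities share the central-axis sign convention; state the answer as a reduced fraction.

3/16

N_ring = 18 + 2·30 = 78
18(ω_s−ω_c) = −78(ω_r−ω_c),  ω_r=0, ω_s=1
18(1−ω_c) = −78(0−ω_c)  ⇒  96ω_c = 18  ⇒  ω_c = 3/16
ω_c/ω_s = 3/16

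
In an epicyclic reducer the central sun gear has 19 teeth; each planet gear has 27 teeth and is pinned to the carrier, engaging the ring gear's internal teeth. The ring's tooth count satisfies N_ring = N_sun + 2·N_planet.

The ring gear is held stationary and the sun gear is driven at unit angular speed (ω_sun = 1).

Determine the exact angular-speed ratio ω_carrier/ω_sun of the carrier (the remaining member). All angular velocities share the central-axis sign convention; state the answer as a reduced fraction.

N_ring = 19 + 2·27 = 73
19(ω_s−ω_c) = −73(ω_r−ω_c),  ω_r=0, ω_s=1
19(1−ω_c) = −73(0−ω_c)  ⇒  92ω_c = 19  ⇒  ω_c = 19/92
ω_c/ω_s = 19/92

19/92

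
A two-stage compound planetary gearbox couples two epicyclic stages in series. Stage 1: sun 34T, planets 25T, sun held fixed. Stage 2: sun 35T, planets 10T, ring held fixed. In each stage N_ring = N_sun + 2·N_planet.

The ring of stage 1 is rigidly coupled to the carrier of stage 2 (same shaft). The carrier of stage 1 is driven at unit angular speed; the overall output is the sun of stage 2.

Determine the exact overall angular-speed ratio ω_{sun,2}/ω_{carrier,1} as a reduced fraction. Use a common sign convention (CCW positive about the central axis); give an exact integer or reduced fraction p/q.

Stage 1: N_ring = 34 + 2·25 = 84
Stage 1: 34(ω_s−ω_c) = −84(ω_r−ω_c),  ω_s=0, ω_c=1
Stage 1: ω_r = 1 − (34/84)(0−1) = 59/42
  ⇒ ω_r¹/ω_c¹ = 59/42
Stage 2: N_ring = 35 + 2·10 = 55
Stage 2: 35(ω_s−ω_c) = −55(ω_r−ω_c),  ω_r=0, ω_c=1
Stage 2: ω_s = 1 − (55/35)(0−1) = 18/7
  ⇒ ω_s²/ω_c² = 18/7
Coupling ω_c² = ω_r¹ ⇒ overall = 59/42 × 18/7 = 177/49

177/49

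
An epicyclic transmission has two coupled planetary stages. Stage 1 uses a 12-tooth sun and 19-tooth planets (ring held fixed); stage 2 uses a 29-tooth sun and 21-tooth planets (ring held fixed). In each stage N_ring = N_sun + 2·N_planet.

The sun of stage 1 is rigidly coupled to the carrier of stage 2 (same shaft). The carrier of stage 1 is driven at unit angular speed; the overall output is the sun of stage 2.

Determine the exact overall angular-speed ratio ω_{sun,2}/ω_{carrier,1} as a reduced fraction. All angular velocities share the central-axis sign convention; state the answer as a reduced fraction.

1550/87

Stage 1: N_ring = 12 + 2·19 = 50
Stage 1: 12(ω_s−ω_c) = −50(ω_r−ω_c),  ω_r=0, ω_c=1
Stage 1: ω_s = 1 − (50/12)(0−1) = 31/6
  ⇒ ω_s¹/ω_c¹ = 31/6
Stage 2: N_ring = 29 + 2·21 = 71
Stage 2: 29(ω_s−ω_c) = −71(ω_r−ω_c),  ω_r=0, ω_c=1
Stage 2: ω_s = 1 − (71/29)(0−1) = 100/29
  ⇒ ω_s²/ω_c² = 100/29
Coupling ω_c² = ω_s¹ ⇒ overall = 31/6 × 100/29 = 1550/87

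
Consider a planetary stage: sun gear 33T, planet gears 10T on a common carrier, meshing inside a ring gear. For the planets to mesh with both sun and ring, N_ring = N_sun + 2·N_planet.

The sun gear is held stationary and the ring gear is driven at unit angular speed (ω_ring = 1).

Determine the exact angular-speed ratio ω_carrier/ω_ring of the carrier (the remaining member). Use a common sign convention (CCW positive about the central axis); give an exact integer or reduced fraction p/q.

N_ring = 33 + 2·10 = 53
33(ω_s−ω_c) = −53(ω_r−ω_c),  ω_s=0, ω_r=1
33(0−ω_c) = −53(1−ω_c)  ⇒  86ω_c = 53  ⇒  ω_c = 53/86
ω_c/ω_r = 53/86

53/86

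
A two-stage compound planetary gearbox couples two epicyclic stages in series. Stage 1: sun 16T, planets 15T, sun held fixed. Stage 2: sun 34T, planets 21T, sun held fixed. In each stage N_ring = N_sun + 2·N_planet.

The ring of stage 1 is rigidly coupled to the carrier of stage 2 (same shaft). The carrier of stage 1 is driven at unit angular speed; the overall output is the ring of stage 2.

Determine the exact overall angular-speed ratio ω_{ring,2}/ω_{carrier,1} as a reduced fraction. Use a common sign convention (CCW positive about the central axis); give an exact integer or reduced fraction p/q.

Stage 1: N_ring = 16 + 2·15 = 46
Stage 1: 16(ω_s−ω_c) = −46(ω_r−ω_c),  ω_s=0, ω_c=1
Stage 1: ω_r = 1 − (16/46)(0−1) = 31/23
  ⇒ ω_r¹/ω_c¹ = 31/23
Stage 2: N_ring = 34 + 2·21 = 76
Stage 2: 34(ω_s−ω_c) = −76(ω_r−ω_c),  ω_s=0, ω_c=1
Stage 2: ω_r = 1 − (34/76)(0−1) = 55/38
  ⇒ ω_r²/ω_c² = 55/38
Coupling ω_c² = ω_r¹ ⇒ overall = 31/23 × 55/38 = 1705/874

1705/874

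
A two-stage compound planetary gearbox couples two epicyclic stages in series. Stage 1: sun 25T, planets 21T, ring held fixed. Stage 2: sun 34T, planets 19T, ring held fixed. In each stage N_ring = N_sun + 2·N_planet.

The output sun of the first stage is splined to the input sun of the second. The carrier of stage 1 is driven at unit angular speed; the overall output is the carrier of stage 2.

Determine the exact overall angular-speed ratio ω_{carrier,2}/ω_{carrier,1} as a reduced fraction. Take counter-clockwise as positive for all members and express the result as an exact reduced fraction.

1564/1325

Stage 1: N_ring = 25 + 2·21 = 67
Stage 1: 25(ω_s−ω_c) = −67(ω_r−ω_c),  ω_r=0, ω_c=1
Stage 1: ω_s = 1 − (67/25)(0−1) = 92/25
  ⇒ ω_s¹/ω_c¹ = 92/25
Stage 2: N_ring = 34 + 2·19 = 72
Stage 2: 34(ω_s−ω_c) = −72(ω_r−ω_c),  ω_r=0, ω_s=1
Stage 2: 34(1−ω_c) = −72(0−ω_c)  ⇒  106ω_c = 34  ⇒  ω_c = 17/53
  ⇒ ω_c²/ω_s² = 17/53
Coupling ω_s² = ω_s¹ ⇒ overall = 92/25 × 17/53 = 1564/1325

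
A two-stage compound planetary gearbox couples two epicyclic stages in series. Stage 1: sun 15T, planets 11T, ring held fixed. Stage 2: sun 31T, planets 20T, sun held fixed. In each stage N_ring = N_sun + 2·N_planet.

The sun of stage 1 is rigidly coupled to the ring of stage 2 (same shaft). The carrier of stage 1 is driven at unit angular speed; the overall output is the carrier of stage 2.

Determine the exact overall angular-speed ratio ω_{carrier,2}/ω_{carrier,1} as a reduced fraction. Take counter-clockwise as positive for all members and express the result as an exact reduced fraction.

1846/765

Stage 1: N_ring = 15 + 2·11 = 37
Stage 1: 15(ω_s−ω_c) = −37(ω_r−ω_c),  ω_r=0, ω_c=1
Stage 1: ω_s = 1 − (37/15)(0−1) = 52/15
  ⇒ ω_s¹/ω_c¹ = 52/15
Stage 2: N_ring = 31 + 2·20 = 71
Stage 2: 31(ω_s−ω_c) = −71(ω_r−ω_c),  ω_s=0, ω_r=1
Stage 2: 31(0−ω_c) = −71(1−ω_c)  ⇒  102ω_c = 71  ⇒  ω_c = 71/102
  ⇒ ω_c²/ω_r² = 71/102
Coupling ω_r² = ω_s¹ ⇒ overall = 52/15 × 71/102 = 1846/765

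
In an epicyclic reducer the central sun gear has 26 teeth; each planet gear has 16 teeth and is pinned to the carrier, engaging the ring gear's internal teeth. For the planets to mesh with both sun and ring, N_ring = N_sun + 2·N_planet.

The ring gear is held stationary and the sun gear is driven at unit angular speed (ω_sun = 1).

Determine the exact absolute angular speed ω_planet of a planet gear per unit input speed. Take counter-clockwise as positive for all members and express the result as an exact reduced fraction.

-13/16

N_ring = 26 + 2·16 = 58
26(ω_s−ω_c) = −58(ω_r−ω_c),  ω_r=0, ω_s=1
26(1−ω_c) = −58(0−ω_c)  ⇒  84ω_c = 26  ⇒  ω_c = 13/42
sun–planet: 26·(1−13/42) = −16·(ω_p−ω_c)  ⇒  ω_p−ω_c = −(26/16)·(29/42) = -377/336
ω_p = 13/42 − 377/336 = -13/16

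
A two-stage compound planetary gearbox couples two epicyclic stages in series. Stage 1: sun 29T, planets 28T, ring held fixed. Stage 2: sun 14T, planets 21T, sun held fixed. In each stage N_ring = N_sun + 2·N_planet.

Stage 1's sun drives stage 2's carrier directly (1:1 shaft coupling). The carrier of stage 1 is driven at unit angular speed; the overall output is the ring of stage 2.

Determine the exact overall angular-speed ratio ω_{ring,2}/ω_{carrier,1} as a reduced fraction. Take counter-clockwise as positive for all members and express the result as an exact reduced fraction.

285/58

Stage 1: N_ring = 29 + 2·28 = 85
Stage 1: 29(ω_s−ω_c) = −85(ω_r−ω_c),  ω_r=0, ω_c=1
Stage 1: ω_s = 1 − (85/29)(0−1) = 114/29
  ⇒ ω_s¹/ω_c¹ = 114/29
Stage 2: N_ring = 14 + 2·21 = 56
Stage 2: 14(ω_s−ω_c) = −56(ω_r−ω_c),  ω_s=0, ω_c=1
Stage 2: ω_r = 1 − (14/56)(0−1) = 5/4
  ⇒ ω_r²/ω_c² = 5/4
Coupling ω_c² = ω_s¹ ⇒ overall = 114/29 × 5/4 = 285/58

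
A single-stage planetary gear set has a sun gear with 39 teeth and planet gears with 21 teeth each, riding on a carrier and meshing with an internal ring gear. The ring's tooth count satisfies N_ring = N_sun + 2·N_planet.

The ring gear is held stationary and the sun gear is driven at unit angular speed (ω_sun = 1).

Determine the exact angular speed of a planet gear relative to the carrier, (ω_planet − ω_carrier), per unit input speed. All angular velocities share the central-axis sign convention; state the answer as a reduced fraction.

-351/280

N_ring = 39 + 2·21 = 81
39(ω_s−ω_c) = −81(ω_r−ω_c),  ω_r=0, ω_s=1
39(1−ω_c) = −81(0−ω_c)  ⇒  120ω_c = 39  ⇒  ω_c = 13/40
sun–planet: 39·(1−13/40) = −21·(ω_p−ω_c)  ⇒  ω_p−ω_c = −(39/21)·(27/40) = -351/280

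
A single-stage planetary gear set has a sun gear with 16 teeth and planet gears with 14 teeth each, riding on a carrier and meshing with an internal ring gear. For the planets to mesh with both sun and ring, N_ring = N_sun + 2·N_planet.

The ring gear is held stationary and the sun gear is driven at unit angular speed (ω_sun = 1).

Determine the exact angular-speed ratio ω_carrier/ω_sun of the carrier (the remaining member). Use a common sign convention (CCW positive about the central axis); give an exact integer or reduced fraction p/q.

N_ring = 16 + 2·14 = 44
16(ω_s−ω_c) = −44(ω_r−ω_c),  ω_r=0, ω_s=1
16(1−ω_c) = −44(0−ω_c)  ⇒  60ω_c = 16  ⇒  ω_c = 4/15
ω_c/ω_s = 4/15

4/15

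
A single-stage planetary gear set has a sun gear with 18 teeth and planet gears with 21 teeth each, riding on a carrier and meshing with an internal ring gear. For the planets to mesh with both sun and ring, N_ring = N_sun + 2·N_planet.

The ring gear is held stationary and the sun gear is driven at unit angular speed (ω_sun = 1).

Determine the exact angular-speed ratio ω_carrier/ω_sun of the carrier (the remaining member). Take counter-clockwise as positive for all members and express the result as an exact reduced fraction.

3/13

N_ring = 18 + 2·21 = 60
18(ω_s−ω_c) = −60(ω_r−ω_c),  ω_r=0, ω_s=1
18(1−ω_c) = −60(0−ω_c)  ⇒  78ω_c = 18  ⇒  ω_c = 3/13
ω_c/ω_s = 3/13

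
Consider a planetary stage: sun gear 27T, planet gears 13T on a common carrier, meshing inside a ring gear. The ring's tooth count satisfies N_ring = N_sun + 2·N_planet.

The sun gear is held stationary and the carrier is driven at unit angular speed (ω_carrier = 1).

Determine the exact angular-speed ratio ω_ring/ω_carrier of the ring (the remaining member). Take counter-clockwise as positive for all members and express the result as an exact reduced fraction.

N_ring = 27 + 2·13 = 53
27(ω_s−ω_c) = −53(ω_r−ω_c),  ω_s=0, ω_c=1
ω_r = 1 − (27/53)(0−1) = 80/53
ω_r/ω_c = 80/53

80/53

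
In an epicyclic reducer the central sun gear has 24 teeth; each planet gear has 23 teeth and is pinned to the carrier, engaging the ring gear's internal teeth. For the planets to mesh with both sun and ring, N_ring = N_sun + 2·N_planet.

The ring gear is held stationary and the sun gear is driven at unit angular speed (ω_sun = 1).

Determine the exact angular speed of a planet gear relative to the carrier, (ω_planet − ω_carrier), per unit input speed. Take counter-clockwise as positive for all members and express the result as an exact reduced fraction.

-840/1081

N_ring = 24 + 2·23 = 70
24(ω_s−ω_c) = −70(ω_r−ω_c),  ω_r=0, ω_s=1
24(1−ω_c) = −70(0−ω_c)  ⇒  94ω_c = 24  ⇒  ω_c = 12/47
sun–planet: 24·(1−12/47) = −23·(ω_p−ω_c)  ⇒  ω_p−ω_c = −(24/23)·(35/47) = -840/1081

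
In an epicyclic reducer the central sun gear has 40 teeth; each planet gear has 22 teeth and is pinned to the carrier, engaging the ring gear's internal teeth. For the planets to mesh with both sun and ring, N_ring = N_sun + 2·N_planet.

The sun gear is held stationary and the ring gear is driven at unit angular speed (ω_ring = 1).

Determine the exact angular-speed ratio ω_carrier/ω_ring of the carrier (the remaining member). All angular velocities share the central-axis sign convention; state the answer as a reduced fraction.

21/31

N_ring = 40 + 2·22 = 84
40(ω_s−ω_c) = −84(ω_r−ω_c),  ω_s=0, ω_r=1
40(0−ω_c) = −84(1−ω_c)  ⇒  124ω_c = 84  ⇒  ω_c = 21/31
ω_c/ω_r = 21/31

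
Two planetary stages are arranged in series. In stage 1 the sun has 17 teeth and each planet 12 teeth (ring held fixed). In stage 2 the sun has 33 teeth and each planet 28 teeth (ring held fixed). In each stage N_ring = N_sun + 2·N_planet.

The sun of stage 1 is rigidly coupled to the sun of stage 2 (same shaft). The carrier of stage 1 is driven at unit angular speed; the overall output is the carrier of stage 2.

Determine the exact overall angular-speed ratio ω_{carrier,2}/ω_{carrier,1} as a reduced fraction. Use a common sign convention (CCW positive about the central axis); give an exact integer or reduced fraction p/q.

957/1037

Stage 1: N_ring = 17 + 2·12 = 41
Stage 1: 17(ω_s−ω_c) = −41(ω_r−ω_c),  ω_r=0, ω_c=1
Stage 1: ω_s = 1 − (41/17)(0−1) = 58/17
  ⇒ ω_s¹/ω_c¹ = 58/17
Stage 2: N_ring = 33 + 2·28 = 89
Stage 2: 33(ω_s−ω_c) = −89(ω_r−ω_c),  ω_r=0, ω_s=1
Stage 2: 33(1−ω_c) = −89(0−ω_c)  ⇒  122ω_c = 33  ⇒  ω_c = 33/122
  ⇒ ω_c²/ω_s² = 33/122
Coupling ω_s² = ω_s¹ ⇒ overall = 58/17 × 33/122 = 957/1037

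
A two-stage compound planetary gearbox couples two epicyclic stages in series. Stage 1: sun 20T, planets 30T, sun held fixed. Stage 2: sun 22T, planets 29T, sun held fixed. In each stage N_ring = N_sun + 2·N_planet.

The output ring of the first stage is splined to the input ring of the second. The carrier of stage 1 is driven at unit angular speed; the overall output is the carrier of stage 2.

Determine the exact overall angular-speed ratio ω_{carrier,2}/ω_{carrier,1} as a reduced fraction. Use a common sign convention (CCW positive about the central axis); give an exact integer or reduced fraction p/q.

50/51

Stage 1: N_ring = 20 + 2·30 = 80
Stage 1: 20(ω_s−ω_c) = −80(ω_r−ω_c),  ω_s=0, ω_c=1
Stage 1: ω_r = 1 − (20/80)(0−1) = 5/4
  ⇒ ω_r¹/ω_c¹ = 5/4
Stage 2: N_ring = 22 + 2·29 = 80
Stage 2: 22(ω_s−ω_c) = −80(ω_r−ω_c),  ω_s=0, ω_r=1
Stage 2: 22(0−ω_c) = −80(1−ω_c)  ⇒  102ω_c = 80  ⇒  ω_c = 40/51
  ⇒ ω_c²/ω_r² = 40/51
Coupling ω_r² = ω_r¹ ⇒ overall = 5/4 × 40/51 = 50/51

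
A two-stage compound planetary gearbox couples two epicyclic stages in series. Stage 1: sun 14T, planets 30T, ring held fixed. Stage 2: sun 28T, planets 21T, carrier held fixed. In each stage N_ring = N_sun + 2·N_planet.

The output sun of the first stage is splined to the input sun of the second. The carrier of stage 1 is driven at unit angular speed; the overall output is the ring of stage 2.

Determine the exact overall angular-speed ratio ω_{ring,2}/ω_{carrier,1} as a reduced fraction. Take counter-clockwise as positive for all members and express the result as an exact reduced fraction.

Stage 1: N_ring = 14 + 2·30 = 74
Stage 1: 14(ω_s−ω_c) = −74(ω_r−ω_c),  ω_r=0, ω_c=1
Stage 1: ω_s = 1 − (74/14)(0−1) = 44/7
  ⇒ ω_s¹/ω_c¹ = 44/7
Stage 2: N_ring = 28 + 2·21 = 70
Stage 2: 28(ω_s−ω_c) = −70(ω_r−ω_c),  ω_c=0, ω_s=1
Stage 2: ω_r = 0 − (28/70)(1−0) = -2/5
  ⇒ ω_r²/ω_s² = -2/5
Coupling ω_s² = ω_s¹ ⇒ overall = 44/7 × -2/5 = -88/35

-88/35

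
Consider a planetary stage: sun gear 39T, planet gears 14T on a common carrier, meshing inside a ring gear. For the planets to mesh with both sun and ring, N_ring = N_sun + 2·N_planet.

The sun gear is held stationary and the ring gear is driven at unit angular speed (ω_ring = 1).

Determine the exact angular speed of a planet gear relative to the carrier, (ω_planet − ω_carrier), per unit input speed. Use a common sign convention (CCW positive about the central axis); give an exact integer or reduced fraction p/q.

2613/1484

N_ring = 39 + 2·14 = 67
39(ω_s−ω_c) = −67(ω_r−ω_c),  ω_s=0, ω_r=1
39(0−ω_c) = −67(1−ω_c)  ⇒  106ω_c = 67  ⇒  ω_c = 67/106
sun–planet: 39·(0−67/106) = −14·(ω_p−ω_c)  ⇒  ω_p−ω_c = −(39/14)·(-67/106) = 2613/1484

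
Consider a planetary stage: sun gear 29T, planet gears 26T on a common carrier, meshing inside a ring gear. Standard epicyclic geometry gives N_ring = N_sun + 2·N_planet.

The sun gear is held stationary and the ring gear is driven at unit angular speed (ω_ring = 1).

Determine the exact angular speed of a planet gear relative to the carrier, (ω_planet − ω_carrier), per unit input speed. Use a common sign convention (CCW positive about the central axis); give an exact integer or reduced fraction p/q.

N_ring = 29 + 2·26 = 81
29(ω_s−ω_c) = −81(ω_r−ω_c),  ω_s=0, ω_r=1
29(0−ω_c) = −81(1−ω_c)  ⇒  110ω_c = 81  ⇒  ω_c = 81/110
sun–planet: 29·(0−81/110) = −26·(ω_p−ω_c)  ⇒  ω_p−ω_c = −(29/26)·(-81/110) = 2349/2860

2349/2860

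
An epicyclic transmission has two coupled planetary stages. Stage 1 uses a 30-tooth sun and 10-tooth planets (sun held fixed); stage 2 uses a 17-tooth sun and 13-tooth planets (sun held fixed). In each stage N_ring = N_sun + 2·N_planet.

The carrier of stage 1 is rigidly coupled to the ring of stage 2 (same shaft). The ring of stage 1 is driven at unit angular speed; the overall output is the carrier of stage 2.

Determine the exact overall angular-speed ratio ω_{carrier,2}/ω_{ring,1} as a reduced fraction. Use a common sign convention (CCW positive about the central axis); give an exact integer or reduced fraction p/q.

43/96

Stage 1: N_ring = 30 + 2·10 = 50
Stage 1: 30(ω_s−ω_c) = −50(ω_r−ω_c),  ω_s=0, ω_r=1
Stage 1: 30(0−ω_c) = −50(1−ω_c)  ⇒  80ω_c = 50  ⇒  ω_c = 5/8
  ⇒ ω_c¹/ω_r¹ = 5/8
Stage 2: N_ring = 17 + 2·13 = 43
Stage 2: 17(ω_s−ω_c) = −43(ω_r−ω_c),  ω_s=0, ω_r=1
Stage 2: 17(0−ω_c) = −43(1−ω_c)  ⇒  60ω_c = 43  ⇒  ω_c = 43/60
  ⇒ ω_c²/ω_r² = 43/60
Coupling ω_r² = ω_c¹ ⇒ overall = 5/8 × 43/60 = 43/96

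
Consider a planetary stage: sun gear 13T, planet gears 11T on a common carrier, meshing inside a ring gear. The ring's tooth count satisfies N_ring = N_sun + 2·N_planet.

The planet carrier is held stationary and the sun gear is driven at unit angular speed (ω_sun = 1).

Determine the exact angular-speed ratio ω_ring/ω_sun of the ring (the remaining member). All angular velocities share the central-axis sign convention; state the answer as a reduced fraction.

N_ring = 13 + 2·11 = 35
13(ω_s−ω_c) = −35(ω_r−ω_c),  ω_c=0, ω_s=1
ω_r = 0 − (13/35)(1−0) = -13/35
ω_r/ω_s = -13/35

-13/35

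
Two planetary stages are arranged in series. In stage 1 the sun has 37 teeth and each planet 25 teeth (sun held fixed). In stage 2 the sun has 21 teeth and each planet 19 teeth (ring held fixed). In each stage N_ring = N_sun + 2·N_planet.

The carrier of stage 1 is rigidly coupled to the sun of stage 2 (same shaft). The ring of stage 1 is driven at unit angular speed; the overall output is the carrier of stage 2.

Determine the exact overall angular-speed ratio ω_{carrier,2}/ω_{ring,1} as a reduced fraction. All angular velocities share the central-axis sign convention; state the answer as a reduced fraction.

1827/9920

Stage 1: N_ring = 37 + 2·25 = 87
Stage 1: 37(ω_s−ω_c) = −87(ω_r−ω_c),  ω_s=0, ω_r=1
Stage 1: 37(0−ω_c) = −87(1−ω_c)  ⇒  124ω_c = 87  ⇒  ω_c = 87/124
  ⇒ ω_c¹/ω_r¹ = 87/124
Stage 2: N_ring = 21 + 2·19 = 59
Stage 2: 21(ω_s−ω_c) = −59(ω_r−ω_c),  ω_r=0, ω_s=1
Stage 2: 21(1−ω_c) = −59(0−ω_c)  ⇒  80ω_c = 21  ⇒  ω_c = 21/80
  ⇒ ω_c²/ω_s² = 21/80
Coupling ω_s² = ω_c¹ ⇒ overall = 87/124 × 21/80 = 1827/9920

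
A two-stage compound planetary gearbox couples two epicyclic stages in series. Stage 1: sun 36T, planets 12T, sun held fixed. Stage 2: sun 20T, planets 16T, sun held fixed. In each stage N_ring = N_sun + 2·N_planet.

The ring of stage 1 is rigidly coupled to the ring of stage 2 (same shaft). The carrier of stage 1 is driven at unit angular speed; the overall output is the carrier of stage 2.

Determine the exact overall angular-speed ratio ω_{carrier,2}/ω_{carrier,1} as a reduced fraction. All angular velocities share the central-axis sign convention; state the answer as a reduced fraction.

Stage 1: N_ring = 36 + 2·12 = 60
Stage 1: 36(ω_s−ω_c) = −60(ω_r−ω_c),  ω_s=0, ω_c=1
Stage 1: ω_r = 1 − (36/60)(0−1) = 8/5
  ⇒ ω_r¹/ω_c¹ = 8/5
Stage 2: N_ring = 20 + 2·16 = 52
Stage 2: 20(ω_s−ω_c) = −52(ω_r−ω_c),  ω_s=0, ω_r=1
Stage 2: 20(0−ω_c) = −52(1−ω_c)  ⇒  72ω_c = 52  ⇒  ω_c = 13/18
  ⇒ ω_c²/ω_r² = 13/18
Coupling ω_r² = ω_r¹ ⇒ overall = 8/5 × 13/18 = 52/45

52/45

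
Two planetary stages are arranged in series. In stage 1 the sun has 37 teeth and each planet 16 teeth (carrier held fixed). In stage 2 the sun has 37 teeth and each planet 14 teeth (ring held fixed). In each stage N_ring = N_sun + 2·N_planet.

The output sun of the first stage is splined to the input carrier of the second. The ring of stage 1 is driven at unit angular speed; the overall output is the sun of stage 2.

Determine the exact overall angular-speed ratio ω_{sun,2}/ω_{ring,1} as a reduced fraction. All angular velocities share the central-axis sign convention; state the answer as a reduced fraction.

-7038/1369

Stage 1: N_ring = 37 + 2·16 = 69
Stage 1: 37(ω_s−ω_c) = −69(ω_r−ω_c),  ω_c=0, ω_r=1
Stage 1: ω_s = 0 − (69/37)(1−0) = -69/37
  ⇒ ω_s¹/ω_r¹ = -69/37
Stage 2: N_ring = 37 + 2·14 = 65
Stage 2: 37(ω_s−ω_c) = −65(ω_r−ω_c),  ω_r=0, ω_c=1
Stage 2: ω_s = 1 − (65/37)(0−1) = 102/37
  ⇒ ω_s²/ω_c² = 102/37
Coupling ω_c² = ω_s¹ ⇒ overall = -69/37 × 102/37 = -7038/1369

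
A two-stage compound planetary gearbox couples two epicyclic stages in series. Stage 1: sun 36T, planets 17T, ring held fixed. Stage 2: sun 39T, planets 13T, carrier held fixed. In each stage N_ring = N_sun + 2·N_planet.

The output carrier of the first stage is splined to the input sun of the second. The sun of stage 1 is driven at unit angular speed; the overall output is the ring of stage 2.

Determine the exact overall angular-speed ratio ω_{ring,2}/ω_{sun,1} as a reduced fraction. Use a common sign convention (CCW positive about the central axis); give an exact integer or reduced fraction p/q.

-54/265

Stage 1: N_ring = 36 + 2·17 = 70
Stage 1: 36(ω_s−ω_c) = −70(ω_r−ω_c),  ω_r=0, ω_s=1
Stage 1: 36(1−ω_c) = −70(0−ω_c)  ⇒  106ω_c = 36  ⇒  ω_c = 18/53
  ⇒ ω_c¹/ω_s¹ = 18/53
Stage 2: N_ring = 39 + 2·13 = 65
Stage 2: 39(ω_s−ω_c) = −65(ω_r−ω_c),  ω_c=0, ω_s=1
Stage 2: ω_r = 0 − (39/65)(1−0) = -3/5
  ⇒ ω_r²/ω_s² = -3/5
Coupling ω_s² = ω_c¹ ⇒ overall = 18/53 × -3/5 = -54/265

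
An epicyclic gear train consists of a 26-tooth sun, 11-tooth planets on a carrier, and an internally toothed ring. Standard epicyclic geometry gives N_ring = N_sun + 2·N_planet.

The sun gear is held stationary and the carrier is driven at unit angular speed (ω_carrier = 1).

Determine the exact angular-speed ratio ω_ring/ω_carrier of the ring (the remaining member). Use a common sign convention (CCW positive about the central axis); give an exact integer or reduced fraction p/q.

N_ring = 26 + 2·11 = 48
26(ω_s−ω_c) = −48(ω_r−ω_c),  ω_s=0, ω_c=1
ω_r = 1 − (26/48)(0−1) = 37/24
ω_r/ω_c = 37/24

37/24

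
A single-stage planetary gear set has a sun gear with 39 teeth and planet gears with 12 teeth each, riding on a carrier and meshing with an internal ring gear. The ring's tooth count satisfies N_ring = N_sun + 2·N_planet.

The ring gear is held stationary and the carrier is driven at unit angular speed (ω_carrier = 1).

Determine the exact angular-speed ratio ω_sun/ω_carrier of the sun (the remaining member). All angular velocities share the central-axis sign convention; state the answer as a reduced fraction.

34/13

N_ring = 39 + 2·12 = 63
39(ω_s−ω_c) = −63(ω_r−ω_c),  ω_r=0, ω_c=1
ω_s = 1 − (63/39)(0−1) = 34/13
ω_s/ω_c = 34/13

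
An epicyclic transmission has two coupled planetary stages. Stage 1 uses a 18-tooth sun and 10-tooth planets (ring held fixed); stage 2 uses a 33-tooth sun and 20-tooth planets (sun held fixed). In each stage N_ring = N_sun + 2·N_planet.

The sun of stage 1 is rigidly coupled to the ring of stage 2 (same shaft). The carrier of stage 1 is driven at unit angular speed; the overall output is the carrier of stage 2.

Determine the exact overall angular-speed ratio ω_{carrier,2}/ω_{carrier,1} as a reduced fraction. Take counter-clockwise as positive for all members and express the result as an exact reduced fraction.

1022/477

Stage 1: N_ring = 18 + 2·10 = 38
Stage 1: 18(ω_s−ω_c) = −38(ω_r−ω_c),  ω_r=0, ω_c=1
Stage 1: ω_s = 1 − (38/18)(0−1) = 28/9
  ⇒ ω_s¹/ω_c¹ = 28/9
Stage 2: N_ring = 33 + 2·20 = 73
Stage 2: 33(ω_s−ω_c) = −73(ω_r−ω_c),  ω_s=0, ω_r=1
Stage 2: 33(0−ω_c) = −73(1−ω_c)  ⇒  106ω_c = 73  ⇒  ω_c = 73/106
  ⇒ ω_c²/ω_r² = 73/106
Coupling ω_r² = ω_s¹ ⇒ overall = 28/9 × 73/106 = 1022/477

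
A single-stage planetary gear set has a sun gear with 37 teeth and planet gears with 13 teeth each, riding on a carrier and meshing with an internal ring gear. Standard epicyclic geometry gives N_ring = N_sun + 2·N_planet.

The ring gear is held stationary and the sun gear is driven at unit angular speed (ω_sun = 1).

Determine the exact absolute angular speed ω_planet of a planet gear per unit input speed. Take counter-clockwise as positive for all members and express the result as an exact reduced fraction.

-37/26

N_ring = 37 + 2·13 = 63
37(ω_s−ω_c) = −63(ω_r−ω_c),  ω_r=0, ω_s=1
37(1−ω_c) = −63(0−ω_c)  ⇒  100ω_c = 37  ⇒  ω_c = 37/100
sun–planet: 37·(1−37/100) = −13·(ω_p−ω_c)  ⇒  ω_p−ω_c = −(37/13)·(63/100) = -2331/1300
ω_p = 37/100 − 2331/1300 = -37/26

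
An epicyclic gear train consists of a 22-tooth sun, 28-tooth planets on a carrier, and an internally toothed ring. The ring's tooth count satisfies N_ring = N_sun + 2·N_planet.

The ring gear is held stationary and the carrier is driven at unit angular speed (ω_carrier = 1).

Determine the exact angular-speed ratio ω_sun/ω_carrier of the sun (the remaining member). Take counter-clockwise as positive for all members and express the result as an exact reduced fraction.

N_ring = 22 + 2·28 = 78
22(ω_s−ω_c) = −78(ω_r−ω_c),  ω_r=0, ω_c=1
ω_s = 1 − (78/22)(0−1) = 50/11
ω_s/ω_c = 50/11

50/11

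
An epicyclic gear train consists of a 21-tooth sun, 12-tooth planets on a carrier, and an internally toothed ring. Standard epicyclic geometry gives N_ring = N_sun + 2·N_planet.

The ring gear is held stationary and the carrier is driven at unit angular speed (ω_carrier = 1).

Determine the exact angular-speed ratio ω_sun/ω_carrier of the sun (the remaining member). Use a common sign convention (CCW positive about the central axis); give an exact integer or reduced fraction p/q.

N_ring = 21 + 2·12 = 45
21(ω_s−ω_c) = −45(ω_r−ω_c),  ω_r=0, ω_c=1
ω_s = 1 − (45/21)(0−1) = 22/7
ω_s/ω_c = 22/7

22/7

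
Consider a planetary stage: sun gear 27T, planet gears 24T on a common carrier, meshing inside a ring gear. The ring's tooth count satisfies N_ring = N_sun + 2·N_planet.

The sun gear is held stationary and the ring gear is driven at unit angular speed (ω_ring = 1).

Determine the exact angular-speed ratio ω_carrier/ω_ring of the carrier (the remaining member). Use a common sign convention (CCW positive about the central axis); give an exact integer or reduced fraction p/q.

N_ring = 27 + 2·24 = 75
27(ω_s−ω_c) = −75(ω_r−ω_c),  ω_s=0, ω_r=1
27(0−ω_c) = −75(1−ω_c)  ⇒  102ω_c = 75  ⇒  ω_c = 25/34
ω_c/ω_r = 25/34

25/34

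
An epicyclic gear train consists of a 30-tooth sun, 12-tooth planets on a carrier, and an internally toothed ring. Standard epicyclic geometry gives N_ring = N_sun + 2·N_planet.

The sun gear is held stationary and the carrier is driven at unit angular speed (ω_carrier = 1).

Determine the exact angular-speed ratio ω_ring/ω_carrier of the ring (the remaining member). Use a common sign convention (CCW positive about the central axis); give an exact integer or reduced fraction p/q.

N_ring = 30 + 2·12 = 54
30(ω_s−ω_c) = −54(ω_r−ω_c),  ω_s=0, ω_c=1
ω_r = 1 − (30/54)(0−1) = 14/9
ω_r/ω_c = 14/9

14/9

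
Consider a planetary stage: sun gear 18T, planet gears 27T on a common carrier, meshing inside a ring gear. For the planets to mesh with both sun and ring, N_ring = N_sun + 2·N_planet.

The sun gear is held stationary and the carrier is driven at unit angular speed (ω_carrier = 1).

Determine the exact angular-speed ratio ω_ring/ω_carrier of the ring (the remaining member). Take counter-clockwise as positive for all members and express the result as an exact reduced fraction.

5/4

N_ring = 18 + 2·27 = 72
18(ω_s−ω_c) = −72(ω_r−ω_c),  ω_s=0, ω_c=1
ω_r = 1 − (18/72)(0−1) = 5/4
ω_r/ω_c = 5/4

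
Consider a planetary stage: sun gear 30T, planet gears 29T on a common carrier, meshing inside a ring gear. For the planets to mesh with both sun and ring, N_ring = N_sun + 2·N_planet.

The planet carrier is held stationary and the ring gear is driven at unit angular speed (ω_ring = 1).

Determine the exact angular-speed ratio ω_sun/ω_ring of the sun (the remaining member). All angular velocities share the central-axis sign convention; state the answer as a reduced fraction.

N_ring = 30 + 2·29 = 88
30(ω_s−ω_c) = −88(ω_r−ω_c),  ω_c=0, ω_r=1
ω_s = 0 − (88/30)(1−0) = -44/15
ω_s/ω_r = -44/15

-44/15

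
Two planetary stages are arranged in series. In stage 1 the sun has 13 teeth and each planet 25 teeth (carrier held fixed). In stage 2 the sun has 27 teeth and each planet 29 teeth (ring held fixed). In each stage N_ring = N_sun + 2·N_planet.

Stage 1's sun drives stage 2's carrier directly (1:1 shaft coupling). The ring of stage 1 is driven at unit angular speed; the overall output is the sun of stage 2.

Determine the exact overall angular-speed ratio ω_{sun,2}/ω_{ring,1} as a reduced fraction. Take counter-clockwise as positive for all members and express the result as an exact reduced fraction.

Stage 1: N_ring = 13 + 2·25 = 63
Stage 1: 13(ω_s−ω_c) = −63(ω_r−ω_c),  ω_c=0, ω_r=1
Stage 1: ω_s = 0 − (63/13)(1−0) = -63/13
  ⇒ ω_s¹/ω_r¹ = -63/13
Stage 2: N_ring = 27 + 2·29 = 85
Stage 2: 27(ω_s−ω_c) = −85(ω_r−ω_c),  ω_r=0, ω_c=1
Stage 2: ω_s = 1 − (85/27)(0−1) = 112/27
  ⇒ ω_s²/ω_c² = 112/27
Coupling ω_c² = ω_s¹ ⇒ overall = -63/13 × 112/27 = -784/39

-784/39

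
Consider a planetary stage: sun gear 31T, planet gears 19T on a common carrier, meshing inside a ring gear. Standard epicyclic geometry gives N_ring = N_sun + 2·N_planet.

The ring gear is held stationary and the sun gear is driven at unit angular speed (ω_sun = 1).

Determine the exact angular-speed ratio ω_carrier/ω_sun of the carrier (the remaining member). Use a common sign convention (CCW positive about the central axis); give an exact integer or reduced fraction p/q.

31/100

N_ring = 31 + 2·19 = 69
31(ω_s−ω_c) = −69(ω_r−ω_c),  ω_r=0, ω_s=1
31(1−ω_c) = −69(0−ω_c)  ⇒  100ω_c = 31  ⇒  ω_c = 31/100
ω_c/ω_s = 31/100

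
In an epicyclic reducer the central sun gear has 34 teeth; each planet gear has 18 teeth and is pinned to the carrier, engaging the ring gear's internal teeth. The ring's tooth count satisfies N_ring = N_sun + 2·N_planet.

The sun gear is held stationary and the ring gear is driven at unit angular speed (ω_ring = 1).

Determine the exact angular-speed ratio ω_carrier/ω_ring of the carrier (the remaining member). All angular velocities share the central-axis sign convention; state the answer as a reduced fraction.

35/52

N_ring = 34 + 2·18 = 70
34(ω_s−ω_c) = −70(ω_r−ω_c),  ω_s=0, ω_r=1
34(0−ω_c) = −70(1−ω_c)  ⇒  104ω_c = 70  ⇒  ω_c = 35/52
ω_c/ω_r = 35/52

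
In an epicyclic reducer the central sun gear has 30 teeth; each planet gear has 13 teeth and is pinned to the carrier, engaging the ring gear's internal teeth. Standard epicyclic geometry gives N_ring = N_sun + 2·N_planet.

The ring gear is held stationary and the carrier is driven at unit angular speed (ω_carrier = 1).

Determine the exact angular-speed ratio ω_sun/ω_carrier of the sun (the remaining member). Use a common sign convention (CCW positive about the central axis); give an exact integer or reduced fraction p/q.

N_ring = 30 + 2·13 = 56
30(ω_s−ω_c) = −56(ω_r−ω_c),  ω_r=0, ω_c=1
ω_s = 1 − (56/30)(0−1) = 43/15
ω_s/ω_c = 43/15

43/15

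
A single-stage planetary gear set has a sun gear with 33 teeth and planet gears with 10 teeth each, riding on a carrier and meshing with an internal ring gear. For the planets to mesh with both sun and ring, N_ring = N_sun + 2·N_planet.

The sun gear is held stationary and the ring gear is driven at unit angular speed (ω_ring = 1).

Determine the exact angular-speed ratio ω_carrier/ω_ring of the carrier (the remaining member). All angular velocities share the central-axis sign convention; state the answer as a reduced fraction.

53/86

N_ring = 33 + 2·10 = 53
33(ω_s−ω_c) = −53(ω_r−ω_c),  ω_s=0, ω_r=1
33(0−ω_c) = −53(1−ω_c)  ⇒  86ω_c = 53  ⇒  ω_c = 53/86
ω_c/ω_r = 53/86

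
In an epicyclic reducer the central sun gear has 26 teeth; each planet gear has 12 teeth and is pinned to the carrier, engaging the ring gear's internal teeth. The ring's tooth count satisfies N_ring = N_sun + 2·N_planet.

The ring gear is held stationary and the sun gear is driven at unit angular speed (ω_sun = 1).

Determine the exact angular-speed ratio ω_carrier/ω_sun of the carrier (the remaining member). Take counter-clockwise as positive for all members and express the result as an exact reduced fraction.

N_ring = 26 + 2·12 = 50
26(ω_s−ω_c) = −50(ω_r−ω_c),  ω_r=0, ω_s=1
26(1−ω_c) = −50(0−ω_c)  ⇒  76ω_c = 26  ⇒  ω_c = 13/38
ω_c/ω_s = 13/38

13/38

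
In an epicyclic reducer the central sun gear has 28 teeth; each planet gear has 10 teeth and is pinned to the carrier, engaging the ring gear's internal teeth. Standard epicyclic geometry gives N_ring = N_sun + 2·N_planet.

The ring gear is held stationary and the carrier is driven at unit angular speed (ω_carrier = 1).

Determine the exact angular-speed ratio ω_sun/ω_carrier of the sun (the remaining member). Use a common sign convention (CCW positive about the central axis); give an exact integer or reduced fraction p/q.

19/7

N_ring = 28 + 2·10 = 48
28(ω_s−ω_c) = −48(ω_r−ω_c),  ω_r=0, ω_c=1
ω_s = 1 − (48/28)(0−1) = 19/7
ω_s/ω_c = 19/7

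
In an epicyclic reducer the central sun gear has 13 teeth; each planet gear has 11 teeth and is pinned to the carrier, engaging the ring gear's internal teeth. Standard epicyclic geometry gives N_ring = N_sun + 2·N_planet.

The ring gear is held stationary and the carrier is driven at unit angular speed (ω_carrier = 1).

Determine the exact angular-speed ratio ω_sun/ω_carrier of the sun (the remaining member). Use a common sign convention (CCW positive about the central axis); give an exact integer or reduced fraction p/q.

48/13

N_ring = 13 + 2·11 = 35
13(ω_s−ω_c) = −35(ω_r−ω_c),  ω_r=0, ω_c=1
ω_s = 1 − (35/13)(0−1) = 48/13
ω_s/ω_c = 48/13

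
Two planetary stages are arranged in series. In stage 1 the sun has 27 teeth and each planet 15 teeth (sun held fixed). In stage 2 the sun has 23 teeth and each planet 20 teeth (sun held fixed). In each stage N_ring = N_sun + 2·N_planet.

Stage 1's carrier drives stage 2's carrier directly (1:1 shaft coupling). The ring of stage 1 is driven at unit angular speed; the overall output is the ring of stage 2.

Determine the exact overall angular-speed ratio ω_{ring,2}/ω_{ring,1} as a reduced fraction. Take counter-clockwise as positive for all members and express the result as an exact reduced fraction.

Stage 1: N_ring = 27 + 2·15 = 57
Stage 1: 27(ω_s−ω_c) = −57(ω_r−ω_c),  ω_s=0, ω_r=1
Stage 1: 27(0−ω_c) = −57(1−ω_c)  ⇒  84ω_c = 57  ⇒  ω_c = 19/28
  ⇒ ω_c¹/ω_r¹ = 19/28
Stage 2: N_ring = 23 + 2·20 = 63
Stage 2: 23(ω_s−ω_c) = −63(ω_r−ω_c),  ω_s=0, ω_c=1
Stage 2: ω_r = 1 − (23/63)(0−1) = 86/63
  ⇒ ω_r²/ω_c² = 86/63
Coupling ω_c² = ω_c¹ ⇒ overall = 19/28 × 86/63 = 817/882

817/882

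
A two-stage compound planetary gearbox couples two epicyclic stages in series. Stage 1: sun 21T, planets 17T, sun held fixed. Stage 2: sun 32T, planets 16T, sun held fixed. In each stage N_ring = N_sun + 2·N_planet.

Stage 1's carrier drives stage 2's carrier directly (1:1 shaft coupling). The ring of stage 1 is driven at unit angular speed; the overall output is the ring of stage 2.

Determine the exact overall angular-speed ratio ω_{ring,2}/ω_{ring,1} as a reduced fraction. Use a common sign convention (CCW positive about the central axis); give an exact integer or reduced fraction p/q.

165/152

Stage 1: N_ring = 21 + 2·17 = 55
Stage 1: 21(ω_s−ω_c) = −55(ω_r−ω_c),  ω_s=0, ω_r=1
Stage 1: 21(0−ω_c) = −55(1−ω_c)  ⇒  76ω_c = 55  ⇒  ω_c = 55/76
  ⇒ ω_c¹/ω_r¹ = 55/76
Stage 2: N_ring = 32 + 2·16 = 64
Stage 2: 32(ω_s−ω_c) = −64(ω_r−ω_c),  ω_s=0, ω_c=1
Stage 2: ω_r = 1 − (32/64)(0−1) = 3/2
  ⇒ ω_r²/ω_c² = 3/2
Coupling ω_c² = ω_c¹ ⇒ overall = 55/76 × 3/2 = 165/152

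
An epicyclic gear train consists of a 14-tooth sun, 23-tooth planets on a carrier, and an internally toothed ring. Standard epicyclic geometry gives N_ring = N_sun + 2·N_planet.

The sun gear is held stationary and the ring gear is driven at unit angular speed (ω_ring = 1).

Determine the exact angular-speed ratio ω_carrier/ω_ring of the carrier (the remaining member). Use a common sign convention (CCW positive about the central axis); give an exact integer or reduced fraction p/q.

N_ring = 14 + 2·23 = 60
14(ω_s−ω_c) = −60(ω_r−ω_c),  ω_s=0, ω_r=1
14(0−ω_c) = −60(1−ω_c)  ⇒  74ω_c = 60  ⇒  ω_c = 30/37
ω_c/ω_r = 30/37

30/37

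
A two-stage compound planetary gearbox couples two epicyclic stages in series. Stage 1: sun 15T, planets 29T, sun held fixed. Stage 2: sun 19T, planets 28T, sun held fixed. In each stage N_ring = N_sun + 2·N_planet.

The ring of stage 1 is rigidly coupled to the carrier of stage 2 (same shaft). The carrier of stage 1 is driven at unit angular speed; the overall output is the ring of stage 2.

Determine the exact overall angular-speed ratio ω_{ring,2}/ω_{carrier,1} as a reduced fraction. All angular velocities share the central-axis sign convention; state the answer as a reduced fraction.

Stage 1: N_ring = 15 + 2·29 = 73
Stage 1: 15(ω_s−ω_c) = −73(ω_r−ω_c),  ω_s=0, ω_c=1
Stage 1: ω_r = 1 − (15/73)(0−1) = 88/73
  ⇒ ω_r¹/ω_c¹ = 88/73
Stage 2: N_ring = 19 + 2·28 = 75
Stage 2: 19(ω_s−ω_c) = −75(ω_r−ω_c),  ω_s=0, ω_c=1
Stage 2: ω_r = 1 − (19/75)(0−1) = 94/75
  ⇒ ω_r²/ω_c² = 94/75
Coupling ω_c² = ω_r¹ ⇒ overall = 88/73 × 94/75 = 8272/5475

8272/5475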